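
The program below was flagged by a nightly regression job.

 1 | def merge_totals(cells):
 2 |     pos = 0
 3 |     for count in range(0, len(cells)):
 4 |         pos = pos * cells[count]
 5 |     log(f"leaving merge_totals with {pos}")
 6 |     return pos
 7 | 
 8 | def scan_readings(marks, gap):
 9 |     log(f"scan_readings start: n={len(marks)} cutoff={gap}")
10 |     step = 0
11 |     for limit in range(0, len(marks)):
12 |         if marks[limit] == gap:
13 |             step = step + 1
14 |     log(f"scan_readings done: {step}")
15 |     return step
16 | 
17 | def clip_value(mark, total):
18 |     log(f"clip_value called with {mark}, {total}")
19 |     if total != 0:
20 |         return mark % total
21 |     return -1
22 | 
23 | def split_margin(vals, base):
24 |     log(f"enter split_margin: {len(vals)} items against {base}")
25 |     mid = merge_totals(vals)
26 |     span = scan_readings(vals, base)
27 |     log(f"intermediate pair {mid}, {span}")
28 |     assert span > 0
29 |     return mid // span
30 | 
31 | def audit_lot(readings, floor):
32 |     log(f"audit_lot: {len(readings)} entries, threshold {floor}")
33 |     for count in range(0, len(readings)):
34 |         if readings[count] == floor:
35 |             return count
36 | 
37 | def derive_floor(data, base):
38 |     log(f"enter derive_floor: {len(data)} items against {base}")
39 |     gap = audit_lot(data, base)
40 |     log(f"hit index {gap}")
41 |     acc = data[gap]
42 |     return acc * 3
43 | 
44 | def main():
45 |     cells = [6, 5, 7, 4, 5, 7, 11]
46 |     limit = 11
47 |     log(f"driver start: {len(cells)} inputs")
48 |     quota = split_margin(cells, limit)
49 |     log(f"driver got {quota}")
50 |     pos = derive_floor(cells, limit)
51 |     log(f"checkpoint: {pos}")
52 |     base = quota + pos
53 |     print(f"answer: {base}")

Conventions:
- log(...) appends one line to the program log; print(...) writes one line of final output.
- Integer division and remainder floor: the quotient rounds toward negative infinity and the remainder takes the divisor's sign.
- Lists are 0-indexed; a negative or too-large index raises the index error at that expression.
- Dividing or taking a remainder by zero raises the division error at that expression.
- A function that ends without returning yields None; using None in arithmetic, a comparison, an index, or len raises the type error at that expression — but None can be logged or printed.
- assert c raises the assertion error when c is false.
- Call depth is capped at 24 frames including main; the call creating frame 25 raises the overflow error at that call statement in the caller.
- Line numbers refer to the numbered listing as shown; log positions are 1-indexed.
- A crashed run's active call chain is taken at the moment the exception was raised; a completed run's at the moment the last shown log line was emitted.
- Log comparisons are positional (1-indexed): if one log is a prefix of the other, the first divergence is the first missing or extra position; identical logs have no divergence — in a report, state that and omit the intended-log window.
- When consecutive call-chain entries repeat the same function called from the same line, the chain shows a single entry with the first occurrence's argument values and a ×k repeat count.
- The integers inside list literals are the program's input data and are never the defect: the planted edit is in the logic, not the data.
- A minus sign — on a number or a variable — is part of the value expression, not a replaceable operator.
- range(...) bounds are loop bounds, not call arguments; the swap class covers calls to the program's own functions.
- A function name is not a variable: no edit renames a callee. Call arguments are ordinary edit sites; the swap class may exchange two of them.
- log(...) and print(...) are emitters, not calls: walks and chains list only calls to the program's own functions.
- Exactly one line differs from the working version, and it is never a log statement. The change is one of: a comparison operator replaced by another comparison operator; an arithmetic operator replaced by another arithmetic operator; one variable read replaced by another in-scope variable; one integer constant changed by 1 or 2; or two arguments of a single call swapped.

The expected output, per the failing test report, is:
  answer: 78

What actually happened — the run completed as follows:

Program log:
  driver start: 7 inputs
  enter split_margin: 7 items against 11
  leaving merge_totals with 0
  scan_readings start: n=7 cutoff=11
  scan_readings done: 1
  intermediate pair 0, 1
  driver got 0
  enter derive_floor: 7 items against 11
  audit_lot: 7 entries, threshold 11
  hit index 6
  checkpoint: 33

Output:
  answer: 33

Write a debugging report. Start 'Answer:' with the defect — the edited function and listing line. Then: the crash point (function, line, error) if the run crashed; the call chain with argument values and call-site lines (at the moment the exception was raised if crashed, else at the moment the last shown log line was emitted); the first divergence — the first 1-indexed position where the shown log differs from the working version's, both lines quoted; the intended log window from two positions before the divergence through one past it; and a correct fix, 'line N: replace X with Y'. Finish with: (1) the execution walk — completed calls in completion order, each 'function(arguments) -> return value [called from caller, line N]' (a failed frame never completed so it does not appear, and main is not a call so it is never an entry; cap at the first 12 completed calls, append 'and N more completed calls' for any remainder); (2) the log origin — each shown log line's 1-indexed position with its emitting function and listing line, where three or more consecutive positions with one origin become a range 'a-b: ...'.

Answer: the defect is in merge_totals at line 4.
The tell: At log position 3 the runs split — shown 'leaving merge_totals with 0', but the working version logs 'leaving merge_totals with 45'.
Call chain: main.
First divergence: position 3 — the shown line 'leaving merge_totals with 0' should read 'leaving merge_totals with 45'.
Intended log window:
  1: driver start: 7 inputs
  2: enter split_margin: 7 items against 11
  3: leaving merge_totals with 45
  4: scan_readings start: n=7 cutoff=11
Execution walk:
  merge_totals([6, 5, 7, 4, 5, 7, 11]) -> 0  [called from split_margin, line 25]
  scan_readings([6, 5, 7, 4, 5, 7, 11], 11) -> 1  [called from split_margin, line 26]
  split_margin([6, 5, 7, 4, 5, 7, 11], 11) -> 0  [called from main, line 48]
  audit_lot([6, 5, 7, 4, 5, 7, 11], 11) -> 6  [called from derive_floor, line 39]
  derive_floor([6, 5, 7, 4, 5, 7, 11], 11) -> 33  [called from main, line 50]
Origin of each log line:
  1: from main, line 47
  2: from split_margin, line 24
  3: from merge_totals, line 5
  4: from scan_readings, line 9
  5: from scan_readings, line 14
  6: from split_margin, line 27
  7: from main, line 49
  8: from derive_floor, line 38
  9: from audit_lot, line 32
  10: from derive_floor, line 40
  11: from main, line 51
A correct fix: line 4: replace `*` with `+`.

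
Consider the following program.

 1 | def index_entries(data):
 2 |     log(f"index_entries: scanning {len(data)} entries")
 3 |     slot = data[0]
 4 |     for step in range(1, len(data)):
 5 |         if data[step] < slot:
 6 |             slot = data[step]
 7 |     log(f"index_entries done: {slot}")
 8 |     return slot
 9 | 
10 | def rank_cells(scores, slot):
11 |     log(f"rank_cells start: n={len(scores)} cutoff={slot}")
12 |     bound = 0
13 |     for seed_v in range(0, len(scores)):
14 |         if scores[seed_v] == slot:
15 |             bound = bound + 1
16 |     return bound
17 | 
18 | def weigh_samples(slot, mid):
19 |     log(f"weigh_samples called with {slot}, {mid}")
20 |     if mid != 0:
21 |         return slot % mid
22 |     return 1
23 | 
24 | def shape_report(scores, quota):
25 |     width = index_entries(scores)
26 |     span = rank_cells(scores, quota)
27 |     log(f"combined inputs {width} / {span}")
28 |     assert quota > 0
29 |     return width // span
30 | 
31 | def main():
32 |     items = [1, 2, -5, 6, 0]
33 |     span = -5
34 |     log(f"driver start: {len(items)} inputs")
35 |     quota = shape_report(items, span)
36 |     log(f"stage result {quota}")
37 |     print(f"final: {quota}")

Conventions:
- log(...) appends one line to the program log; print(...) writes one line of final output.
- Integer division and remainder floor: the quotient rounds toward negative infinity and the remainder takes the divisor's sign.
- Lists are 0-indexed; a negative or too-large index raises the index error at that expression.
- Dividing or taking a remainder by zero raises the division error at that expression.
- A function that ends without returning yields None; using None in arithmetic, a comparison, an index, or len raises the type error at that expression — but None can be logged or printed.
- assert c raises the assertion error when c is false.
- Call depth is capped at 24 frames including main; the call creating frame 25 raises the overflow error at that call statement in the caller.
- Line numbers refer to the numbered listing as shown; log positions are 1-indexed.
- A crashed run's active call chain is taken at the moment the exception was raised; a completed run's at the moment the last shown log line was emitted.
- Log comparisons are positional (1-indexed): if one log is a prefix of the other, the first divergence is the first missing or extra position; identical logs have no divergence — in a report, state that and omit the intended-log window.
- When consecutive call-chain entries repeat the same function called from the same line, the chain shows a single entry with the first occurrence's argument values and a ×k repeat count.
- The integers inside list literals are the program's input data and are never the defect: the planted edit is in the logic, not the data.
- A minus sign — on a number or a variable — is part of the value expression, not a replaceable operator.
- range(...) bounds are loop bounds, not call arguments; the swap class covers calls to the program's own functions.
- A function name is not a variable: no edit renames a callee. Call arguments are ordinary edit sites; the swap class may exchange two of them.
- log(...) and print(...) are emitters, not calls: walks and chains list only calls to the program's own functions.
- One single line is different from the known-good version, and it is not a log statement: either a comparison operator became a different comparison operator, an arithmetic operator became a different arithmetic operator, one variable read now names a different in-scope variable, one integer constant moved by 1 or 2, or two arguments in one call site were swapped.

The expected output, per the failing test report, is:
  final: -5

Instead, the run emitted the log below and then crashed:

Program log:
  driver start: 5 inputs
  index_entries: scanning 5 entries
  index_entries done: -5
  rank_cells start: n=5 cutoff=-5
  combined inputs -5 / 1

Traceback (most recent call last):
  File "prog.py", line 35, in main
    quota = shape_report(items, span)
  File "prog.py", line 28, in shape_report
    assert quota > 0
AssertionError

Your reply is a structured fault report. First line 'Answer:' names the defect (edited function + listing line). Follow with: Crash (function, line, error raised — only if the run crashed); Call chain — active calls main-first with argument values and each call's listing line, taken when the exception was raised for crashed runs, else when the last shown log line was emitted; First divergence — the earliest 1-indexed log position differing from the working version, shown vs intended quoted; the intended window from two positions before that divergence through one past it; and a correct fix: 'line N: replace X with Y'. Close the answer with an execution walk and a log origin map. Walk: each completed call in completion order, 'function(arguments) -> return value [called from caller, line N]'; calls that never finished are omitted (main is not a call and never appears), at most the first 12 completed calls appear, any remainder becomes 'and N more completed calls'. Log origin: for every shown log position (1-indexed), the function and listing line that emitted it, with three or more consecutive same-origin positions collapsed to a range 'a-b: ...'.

Answer: the defect is in shape_report at line 28.
Core observation: Only 5 log lines were emitted before the run died; the intended continuation was 'stage result -5'.
Crash: shape_report, line 28, AssertionError.
Call chain: main -> shape_report([1, 2, -5, 6, 0], -5) (called at line 35).
First divergence: position 6 — the faulty run's log ends after 5 lines; the working version continues with 'stage result -5'.
Intended log window:
  4: rank_cells start: n=5 cutoff=-5
  5: combined inputs -5 / 1
  6: stage result -5
Execution walk:
  index_entries([1, 2, -5, 6, 0]) -> -5  [called from shape_report, line 25]
  rank_cells([1, 2, -5, 6, 0], -5) -> 1  [called from shape_report, line 26]
Origin of each log line:
  1: from main, line 34
  2: from index_entries, line 2
  3: from index_entries, line 7
  4: from rank_cells, line 11
  5: from shape_report, line 27
A correct fix: line 28: replace `quota` with `span`.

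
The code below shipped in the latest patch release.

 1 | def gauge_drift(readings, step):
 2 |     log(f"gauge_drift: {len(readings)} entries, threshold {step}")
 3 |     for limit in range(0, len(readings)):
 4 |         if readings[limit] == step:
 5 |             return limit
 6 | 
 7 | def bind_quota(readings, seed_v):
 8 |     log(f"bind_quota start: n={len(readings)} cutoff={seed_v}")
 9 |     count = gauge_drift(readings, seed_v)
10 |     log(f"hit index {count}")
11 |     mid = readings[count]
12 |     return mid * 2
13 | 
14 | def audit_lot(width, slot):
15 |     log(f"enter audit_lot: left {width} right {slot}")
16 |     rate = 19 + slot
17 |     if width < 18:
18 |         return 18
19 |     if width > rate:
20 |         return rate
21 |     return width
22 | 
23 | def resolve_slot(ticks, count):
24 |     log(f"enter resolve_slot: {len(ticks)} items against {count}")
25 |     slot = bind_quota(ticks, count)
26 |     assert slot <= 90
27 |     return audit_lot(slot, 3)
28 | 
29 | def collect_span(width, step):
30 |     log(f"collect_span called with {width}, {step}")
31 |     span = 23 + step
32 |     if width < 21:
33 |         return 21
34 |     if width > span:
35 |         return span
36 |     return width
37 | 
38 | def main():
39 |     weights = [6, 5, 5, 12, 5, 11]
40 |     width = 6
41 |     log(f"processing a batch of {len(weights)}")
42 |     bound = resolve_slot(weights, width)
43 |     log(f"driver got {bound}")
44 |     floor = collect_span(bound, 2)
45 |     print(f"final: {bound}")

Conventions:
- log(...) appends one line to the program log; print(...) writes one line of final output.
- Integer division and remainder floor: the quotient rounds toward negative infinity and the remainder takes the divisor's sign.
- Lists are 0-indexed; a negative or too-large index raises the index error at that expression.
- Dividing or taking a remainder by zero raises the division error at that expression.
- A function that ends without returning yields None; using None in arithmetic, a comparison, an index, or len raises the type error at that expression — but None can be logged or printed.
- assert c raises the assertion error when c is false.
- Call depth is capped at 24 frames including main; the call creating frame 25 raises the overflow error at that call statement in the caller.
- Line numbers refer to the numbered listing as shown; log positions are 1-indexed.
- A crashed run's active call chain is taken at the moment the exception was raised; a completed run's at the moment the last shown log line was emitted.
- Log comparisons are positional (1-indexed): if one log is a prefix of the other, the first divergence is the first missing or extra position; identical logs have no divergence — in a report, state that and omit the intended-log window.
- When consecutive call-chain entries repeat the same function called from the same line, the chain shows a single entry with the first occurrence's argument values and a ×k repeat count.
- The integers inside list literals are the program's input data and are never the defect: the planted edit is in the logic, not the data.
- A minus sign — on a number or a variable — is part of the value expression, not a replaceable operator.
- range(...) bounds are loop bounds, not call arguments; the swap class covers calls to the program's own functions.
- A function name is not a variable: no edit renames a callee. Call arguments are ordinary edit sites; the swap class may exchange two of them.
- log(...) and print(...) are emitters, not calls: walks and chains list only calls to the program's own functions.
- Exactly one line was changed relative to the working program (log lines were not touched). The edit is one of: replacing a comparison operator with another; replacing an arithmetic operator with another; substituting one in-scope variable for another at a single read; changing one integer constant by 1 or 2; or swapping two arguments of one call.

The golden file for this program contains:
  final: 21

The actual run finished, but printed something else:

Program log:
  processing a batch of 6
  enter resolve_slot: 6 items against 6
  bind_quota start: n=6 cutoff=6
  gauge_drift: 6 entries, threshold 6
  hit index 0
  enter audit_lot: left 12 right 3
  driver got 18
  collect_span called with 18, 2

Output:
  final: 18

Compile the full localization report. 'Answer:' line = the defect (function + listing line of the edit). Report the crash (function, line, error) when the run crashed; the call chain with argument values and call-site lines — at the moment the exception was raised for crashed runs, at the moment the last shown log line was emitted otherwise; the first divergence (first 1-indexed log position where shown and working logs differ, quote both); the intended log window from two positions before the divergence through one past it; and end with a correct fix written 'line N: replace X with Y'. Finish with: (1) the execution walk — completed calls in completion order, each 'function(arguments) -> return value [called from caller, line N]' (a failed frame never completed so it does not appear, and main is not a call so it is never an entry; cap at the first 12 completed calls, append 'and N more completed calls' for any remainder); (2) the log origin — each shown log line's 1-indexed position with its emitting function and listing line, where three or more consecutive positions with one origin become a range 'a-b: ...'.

Answer: the defect is in main at line 45.
Key fact: The two runs log identically and part ways only at the printed values.
Call chain: main -> collect_span(18, 2) (called at line 44).
First divergence: none — the logs agree in full.
Execution walk:
  gauge_drift([6, 5, 5, 12, 5, 11], 6) -> 0  [called from bind_quota, line 9]
  bind_quota([6, 5, 5, 12, 5, 11], 6) -> 12  [called from resolve_slot, line 25]
  audit_lot(12, 3) -> 18  [called from resolve_slot, line 27]
  resolve_slot([6, 5, 5, 12, 5, 11], 6) -> 18  [called from main, line 42]
  collect_span(18, 2) -> 21  [called from main, line 44]
Log origins:
  1: emitted by main (line 41)
  2: emitted by resolve_slot (line 24)
  3: emitted by bind_quota (line 8)
  4: emitted by gauge_drift (line 2)
  5: emitted by bind_quota (line 10)
  6: emitted by audit_lot (line 15)
  7: emitted by main (line 43)
  8: emitted by collect_span (line 30)
A correct fix: line 45: replace `bound` with `floor`.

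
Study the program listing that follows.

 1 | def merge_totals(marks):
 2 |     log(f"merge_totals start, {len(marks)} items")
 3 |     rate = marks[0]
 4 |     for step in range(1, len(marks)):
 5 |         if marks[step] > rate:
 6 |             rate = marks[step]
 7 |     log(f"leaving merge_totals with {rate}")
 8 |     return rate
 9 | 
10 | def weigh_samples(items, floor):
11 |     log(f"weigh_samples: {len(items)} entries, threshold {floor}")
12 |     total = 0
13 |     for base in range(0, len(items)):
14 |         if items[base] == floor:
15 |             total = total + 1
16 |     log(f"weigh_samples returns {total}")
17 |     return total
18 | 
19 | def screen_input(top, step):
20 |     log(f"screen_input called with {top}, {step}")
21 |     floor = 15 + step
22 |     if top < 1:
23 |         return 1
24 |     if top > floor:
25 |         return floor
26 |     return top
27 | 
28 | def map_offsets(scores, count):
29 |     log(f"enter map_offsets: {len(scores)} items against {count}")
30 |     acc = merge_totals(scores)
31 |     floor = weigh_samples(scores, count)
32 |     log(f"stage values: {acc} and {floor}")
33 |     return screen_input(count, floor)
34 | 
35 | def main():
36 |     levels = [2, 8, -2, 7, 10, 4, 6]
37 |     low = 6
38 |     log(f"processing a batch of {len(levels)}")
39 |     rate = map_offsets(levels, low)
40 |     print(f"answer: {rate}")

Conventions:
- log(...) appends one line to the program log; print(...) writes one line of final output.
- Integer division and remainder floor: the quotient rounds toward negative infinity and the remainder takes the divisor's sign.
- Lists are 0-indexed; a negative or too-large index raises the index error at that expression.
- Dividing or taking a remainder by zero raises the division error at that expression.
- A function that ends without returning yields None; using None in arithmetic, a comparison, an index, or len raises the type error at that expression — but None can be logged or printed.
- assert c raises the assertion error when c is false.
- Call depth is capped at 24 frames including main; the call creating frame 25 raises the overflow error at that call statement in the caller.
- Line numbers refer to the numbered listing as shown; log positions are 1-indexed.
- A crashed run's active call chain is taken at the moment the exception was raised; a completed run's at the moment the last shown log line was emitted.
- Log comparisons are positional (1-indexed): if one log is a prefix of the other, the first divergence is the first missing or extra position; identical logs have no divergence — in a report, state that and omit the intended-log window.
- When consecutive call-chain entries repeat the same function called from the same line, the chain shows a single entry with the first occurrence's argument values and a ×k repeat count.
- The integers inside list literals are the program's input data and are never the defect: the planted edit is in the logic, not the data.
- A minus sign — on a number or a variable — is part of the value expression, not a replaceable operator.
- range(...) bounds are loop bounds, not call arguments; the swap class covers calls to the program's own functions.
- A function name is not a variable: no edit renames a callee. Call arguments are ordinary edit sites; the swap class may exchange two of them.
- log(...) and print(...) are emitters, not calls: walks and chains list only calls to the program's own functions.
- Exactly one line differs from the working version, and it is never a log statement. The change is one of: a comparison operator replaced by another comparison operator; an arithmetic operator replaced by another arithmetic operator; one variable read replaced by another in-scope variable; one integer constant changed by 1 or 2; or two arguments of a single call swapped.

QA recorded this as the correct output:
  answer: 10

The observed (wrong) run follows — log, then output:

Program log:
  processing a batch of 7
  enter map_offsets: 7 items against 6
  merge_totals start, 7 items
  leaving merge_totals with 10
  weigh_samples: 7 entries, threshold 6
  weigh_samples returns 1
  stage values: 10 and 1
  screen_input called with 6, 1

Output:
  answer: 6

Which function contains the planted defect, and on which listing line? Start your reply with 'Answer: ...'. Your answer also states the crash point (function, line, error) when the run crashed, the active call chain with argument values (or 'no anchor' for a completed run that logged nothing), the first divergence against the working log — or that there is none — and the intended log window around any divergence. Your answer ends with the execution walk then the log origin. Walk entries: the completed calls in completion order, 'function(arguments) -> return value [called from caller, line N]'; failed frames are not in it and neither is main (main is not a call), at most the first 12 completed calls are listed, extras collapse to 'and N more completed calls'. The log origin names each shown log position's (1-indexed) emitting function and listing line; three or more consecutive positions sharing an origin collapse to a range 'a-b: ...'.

Answer: the defect is in map_offsets at line 33.
Core observation: At log position 8 the runs split — shown 'screen_input called with 6, 1', but the working version logs 'screen_input called with 10, 1'.
Call chain: main -> map_offsets([2, 8, -2, 7, 10, 4, 6], 6) (called at line 39) -> screen_input(6, 1) (called at line 33).
First divergence: position 8 — the shown line 'screen_input called with 6, 1' should read 'screen_input called with 10, 1'.
Intended log window:
  6: weigh_samples returns 1
  7: stage values: 10 and 1
  8: screen_input called with 10, 1
Execution walk:
  merge_totals([2, 8, -2, 7, 10, 4, 6]) -> 10  [called from map_offsets, line 30]
  weigh_samples([2, 8, -2, 7, 10, 4, 6], 6) -> 1  [called from map_offsets, line 31]
  screen_input(6, 1) -> 6  [called from map_offsets, line 33]
  map_offsets([2, 8, -2, 7, 10, 4, 6], 6) -> 6  [called from main, line 39]
Log origin:
  1: from main, line 38
  2: from map_offsets, line 29
  3: from merge_totals, line 2
  4: from merge_totals, line 7
  5: from weigh_samples, line 11
  6: from weigh_samples, line 16
  7: from map_offsets, line 32
  8: from screen_input, line 20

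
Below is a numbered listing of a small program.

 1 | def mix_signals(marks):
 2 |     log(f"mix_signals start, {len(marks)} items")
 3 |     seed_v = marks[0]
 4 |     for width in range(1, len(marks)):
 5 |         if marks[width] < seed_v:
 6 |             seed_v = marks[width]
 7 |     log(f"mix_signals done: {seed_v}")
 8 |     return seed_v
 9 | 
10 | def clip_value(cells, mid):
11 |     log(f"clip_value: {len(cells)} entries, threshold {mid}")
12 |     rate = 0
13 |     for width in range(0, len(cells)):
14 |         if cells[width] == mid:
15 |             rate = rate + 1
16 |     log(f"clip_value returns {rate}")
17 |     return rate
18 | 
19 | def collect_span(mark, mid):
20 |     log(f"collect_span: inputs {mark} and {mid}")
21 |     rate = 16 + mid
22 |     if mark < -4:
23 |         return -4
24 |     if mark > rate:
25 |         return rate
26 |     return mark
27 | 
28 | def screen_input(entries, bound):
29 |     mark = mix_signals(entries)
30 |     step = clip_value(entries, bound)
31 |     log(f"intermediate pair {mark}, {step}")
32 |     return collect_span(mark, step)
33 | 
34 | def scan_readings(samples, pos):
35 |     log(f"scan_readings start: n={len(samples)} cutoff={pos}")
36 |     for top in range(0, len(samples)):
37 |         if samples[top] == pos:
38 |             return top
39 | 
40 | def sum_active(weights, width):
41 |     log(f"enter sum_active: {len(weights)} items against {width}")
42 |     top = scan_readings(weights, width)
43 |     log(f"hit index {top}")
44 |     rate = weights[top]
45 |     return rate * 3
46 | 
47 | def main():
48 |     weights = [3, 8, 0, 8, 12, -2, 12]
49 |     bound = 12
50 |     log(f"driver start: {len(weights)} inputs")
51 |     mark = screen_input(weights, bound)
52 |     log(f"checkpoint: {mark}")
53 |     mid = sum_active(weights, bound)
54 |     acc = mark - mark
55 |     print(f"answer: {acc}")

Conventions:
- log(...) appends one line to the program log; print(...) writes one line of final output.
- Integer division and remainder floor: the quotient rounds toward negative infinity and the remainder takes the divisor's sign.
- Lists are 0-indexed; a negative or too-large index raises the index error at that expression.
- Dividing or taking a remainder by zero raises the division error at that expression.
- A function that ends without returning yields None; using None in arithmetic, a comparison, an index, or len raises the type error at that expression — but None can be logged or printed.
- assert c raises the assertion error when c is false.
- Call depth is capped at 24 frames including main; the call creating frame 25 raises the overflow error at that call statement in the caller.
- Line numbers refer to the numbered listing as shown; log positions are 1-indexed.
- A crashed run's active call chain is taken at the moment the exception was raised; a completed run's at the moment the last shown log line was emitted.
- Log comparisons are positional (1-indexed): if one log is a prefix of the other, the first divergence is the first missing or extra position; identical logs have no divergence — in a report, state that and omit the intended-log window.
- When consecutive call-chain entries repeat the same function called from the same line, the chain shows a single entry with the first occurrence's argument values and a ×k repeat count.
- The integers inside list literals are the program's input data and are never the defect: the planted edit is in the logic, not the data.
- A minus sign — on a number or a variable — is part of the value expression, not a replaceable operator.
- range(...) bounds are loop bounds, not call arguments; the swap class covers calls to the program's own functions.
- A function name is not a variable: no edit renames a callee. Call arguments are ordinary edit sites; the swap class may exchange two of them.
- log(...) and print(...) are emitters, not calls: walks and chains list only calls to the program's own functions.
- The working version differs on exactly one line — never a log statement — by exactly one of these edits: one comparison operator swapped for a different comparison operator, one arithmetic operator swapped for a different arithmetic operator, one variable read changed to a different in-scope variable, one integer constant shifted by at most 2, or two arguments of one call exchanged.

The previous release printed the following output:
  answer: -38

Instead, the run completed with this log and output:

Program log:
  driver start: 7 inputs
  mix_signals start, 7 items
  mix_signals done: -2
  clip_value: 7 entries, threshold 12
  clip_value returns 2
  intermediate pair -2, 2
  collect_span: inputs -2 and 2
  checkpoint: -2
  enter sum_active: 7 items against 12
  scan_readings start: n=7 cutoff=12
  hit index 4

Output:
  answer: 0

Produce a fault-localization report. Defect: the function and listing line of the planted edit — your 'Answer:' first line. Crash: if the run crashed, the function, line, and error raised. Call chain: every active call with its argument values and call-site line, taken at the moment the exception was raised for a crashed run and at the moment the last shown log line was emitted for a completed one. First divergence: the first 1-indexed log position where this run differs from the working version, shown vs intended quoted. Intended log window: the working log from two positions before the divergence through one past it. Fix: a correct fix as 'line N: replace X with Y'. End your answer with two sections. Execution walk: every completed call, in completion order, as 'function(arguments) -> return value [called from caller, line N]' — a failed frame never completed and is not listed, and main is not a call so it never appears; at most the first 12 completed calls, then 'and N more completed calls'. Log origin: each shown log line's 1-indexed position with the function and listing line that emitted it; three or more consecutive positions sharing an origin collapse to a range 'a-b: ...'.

Answer: the defect is in main at line 54.
Key fact: The two runs log identically and part ways only at the printed values.
Call chain: main -> sum_active([3, 8, 0, 8, 12, -2, 12], 12) (called at line 53).
First divergence: none — the logs agree in full.
Execution walk:
  mix_signals([3, 8, 0, 8, 12, -2, 12]) -> -2  [called from screen_input, line 29]
  clip_value([3, 8, 0, 8, 12, -2, 12], 12) -> 2  [called from screen_input, line 30]
  collect_span(-2, 2) -> -2  [called from screen_input, line 32]
  screen_input([3, 8, 0, 8, 12, -2, 12], 12) -> -2  [called from main, line 51]
  scan_readings([3, 8, 0, 8, 12, -2, 12], 12) -> 4  [called from sum_active, line 42]
  sum_active([3, 8, 0, 8, 12, -2, 12], 12) -> 36  [called from main, line 53]
Log origins:
  1: from main, line 50
  2: from mix_signals, line 2
  3: from mix_signals, line 7
  4: from clip_value, line 11
  5: from clip_value, line 16
  6: from screen_input, line 31
  7: from collect_span, line 20
  8: from main, line 52
  9: from sum_active, line 41
  10: from scan_readings, line 35
  11: from sum_active, line 43
A correct fix: line 54: replace `mark - mark` with `mark - mid`.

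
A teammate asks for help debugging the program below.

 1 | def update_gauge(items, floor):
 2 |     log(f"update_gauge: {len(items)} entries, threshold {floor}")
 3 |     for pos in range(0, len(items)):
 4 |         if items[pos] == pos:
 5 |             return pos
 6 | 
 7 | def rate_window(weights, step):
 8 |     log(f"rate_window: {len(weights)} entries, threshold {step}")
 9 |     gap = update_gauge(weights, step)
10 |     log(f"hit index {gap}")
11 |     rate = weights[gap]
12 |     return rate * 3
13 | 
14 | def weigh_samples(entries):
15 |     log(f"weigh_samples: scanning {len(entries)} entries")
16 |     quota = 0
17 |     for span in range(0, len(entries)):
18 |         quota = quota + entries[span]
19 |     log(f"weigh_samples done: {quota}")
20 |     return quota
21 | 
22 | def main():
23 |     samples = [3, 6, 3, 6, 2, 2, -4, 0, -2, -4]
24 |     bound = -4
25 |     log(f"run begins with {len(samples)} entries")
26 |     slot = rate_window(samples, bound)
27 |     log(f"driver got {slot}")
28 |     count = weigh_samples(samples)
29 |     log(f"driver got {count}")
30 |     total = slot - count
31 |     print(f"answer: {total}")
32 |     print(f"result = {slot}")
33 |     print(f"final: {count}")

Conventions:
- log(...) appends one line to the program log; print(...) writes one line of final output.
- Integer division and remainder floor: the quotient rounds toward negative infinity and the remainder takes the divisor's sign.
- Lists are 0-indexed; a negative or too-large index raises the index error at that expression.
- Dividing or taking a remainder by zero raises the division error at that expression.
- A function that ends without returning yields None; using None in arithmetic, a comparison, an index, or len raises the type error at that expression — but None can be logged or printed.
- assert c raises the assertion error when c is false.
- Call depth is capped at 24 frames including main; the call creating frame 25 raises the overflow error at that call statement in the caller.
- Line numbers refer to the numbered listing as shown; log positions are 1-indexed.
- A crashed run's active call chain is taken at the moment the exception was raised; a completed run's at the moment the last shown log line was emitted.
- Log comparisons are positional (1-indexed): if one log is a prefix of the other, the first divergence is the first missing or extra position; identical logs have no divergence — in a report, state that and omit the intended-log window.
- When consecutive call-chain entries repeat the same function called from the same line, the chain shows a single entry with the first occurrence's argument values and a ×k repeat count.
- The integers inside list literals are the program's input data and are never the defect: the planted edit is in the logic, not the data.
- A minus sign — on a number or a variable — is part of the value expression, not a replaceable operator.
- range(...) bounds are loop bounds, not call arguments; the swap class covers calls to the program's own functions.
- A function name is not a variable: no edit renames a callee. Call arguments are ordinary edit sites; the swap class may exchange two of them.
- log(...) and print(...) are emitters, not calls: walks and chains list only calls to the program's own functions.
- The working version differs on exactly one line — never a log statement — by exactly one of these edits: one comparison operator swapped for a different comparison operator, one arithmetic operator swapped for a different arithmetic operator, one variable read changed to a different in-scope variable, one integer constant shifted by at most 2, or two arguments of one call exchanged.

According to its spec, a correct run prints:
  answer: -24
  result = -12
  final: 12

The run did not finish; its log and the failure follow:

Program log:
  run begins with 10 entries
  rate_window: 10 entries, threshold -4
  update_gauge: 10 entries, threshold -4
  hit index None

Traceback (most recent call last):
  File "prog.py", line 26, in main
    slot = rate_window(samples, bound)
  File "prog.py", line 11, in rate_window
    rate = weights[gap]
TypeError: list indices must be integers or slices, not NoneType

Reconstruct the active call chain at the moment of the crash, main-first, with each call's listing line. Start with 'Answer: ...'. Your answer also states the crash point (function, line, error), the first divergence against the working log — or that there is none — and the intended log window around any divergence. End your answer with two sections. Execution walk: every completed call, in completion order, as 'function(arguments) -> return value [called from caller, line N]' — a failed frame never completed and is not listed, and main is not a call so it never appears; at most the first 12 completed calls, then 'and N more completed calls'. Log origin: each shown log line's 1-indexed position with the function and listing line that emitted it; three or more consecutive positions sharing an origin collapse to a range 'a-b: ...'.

Answer: main -> rate_window (called at line 26).
Key observation: Everything matches until log position 4, which reads 'hit index None' in place of 'hit index 6'.
Crash: rate_window, line 11, TypeError.
First divergence: position 4 — shown 'hit index None', intended 'hit index 6'.
Intended log window:
  2: rate_window: 10 entries, threshold -4
  3: update_gauge: 10 entries, threshold -4
  4: hit index 6
  5: driver got -12
Execution walk:
  update_gauge([3, 6, 3, 6, 2, 2, -4, 0, -2, -4], -4) -> None  [called from rate_window, line 9]
Log origins:
  1: logged in main at line 25
  2: logged in rate_window at line 8
  3: logged in update_gauge at line 2
  4: logged in rate_window at line 10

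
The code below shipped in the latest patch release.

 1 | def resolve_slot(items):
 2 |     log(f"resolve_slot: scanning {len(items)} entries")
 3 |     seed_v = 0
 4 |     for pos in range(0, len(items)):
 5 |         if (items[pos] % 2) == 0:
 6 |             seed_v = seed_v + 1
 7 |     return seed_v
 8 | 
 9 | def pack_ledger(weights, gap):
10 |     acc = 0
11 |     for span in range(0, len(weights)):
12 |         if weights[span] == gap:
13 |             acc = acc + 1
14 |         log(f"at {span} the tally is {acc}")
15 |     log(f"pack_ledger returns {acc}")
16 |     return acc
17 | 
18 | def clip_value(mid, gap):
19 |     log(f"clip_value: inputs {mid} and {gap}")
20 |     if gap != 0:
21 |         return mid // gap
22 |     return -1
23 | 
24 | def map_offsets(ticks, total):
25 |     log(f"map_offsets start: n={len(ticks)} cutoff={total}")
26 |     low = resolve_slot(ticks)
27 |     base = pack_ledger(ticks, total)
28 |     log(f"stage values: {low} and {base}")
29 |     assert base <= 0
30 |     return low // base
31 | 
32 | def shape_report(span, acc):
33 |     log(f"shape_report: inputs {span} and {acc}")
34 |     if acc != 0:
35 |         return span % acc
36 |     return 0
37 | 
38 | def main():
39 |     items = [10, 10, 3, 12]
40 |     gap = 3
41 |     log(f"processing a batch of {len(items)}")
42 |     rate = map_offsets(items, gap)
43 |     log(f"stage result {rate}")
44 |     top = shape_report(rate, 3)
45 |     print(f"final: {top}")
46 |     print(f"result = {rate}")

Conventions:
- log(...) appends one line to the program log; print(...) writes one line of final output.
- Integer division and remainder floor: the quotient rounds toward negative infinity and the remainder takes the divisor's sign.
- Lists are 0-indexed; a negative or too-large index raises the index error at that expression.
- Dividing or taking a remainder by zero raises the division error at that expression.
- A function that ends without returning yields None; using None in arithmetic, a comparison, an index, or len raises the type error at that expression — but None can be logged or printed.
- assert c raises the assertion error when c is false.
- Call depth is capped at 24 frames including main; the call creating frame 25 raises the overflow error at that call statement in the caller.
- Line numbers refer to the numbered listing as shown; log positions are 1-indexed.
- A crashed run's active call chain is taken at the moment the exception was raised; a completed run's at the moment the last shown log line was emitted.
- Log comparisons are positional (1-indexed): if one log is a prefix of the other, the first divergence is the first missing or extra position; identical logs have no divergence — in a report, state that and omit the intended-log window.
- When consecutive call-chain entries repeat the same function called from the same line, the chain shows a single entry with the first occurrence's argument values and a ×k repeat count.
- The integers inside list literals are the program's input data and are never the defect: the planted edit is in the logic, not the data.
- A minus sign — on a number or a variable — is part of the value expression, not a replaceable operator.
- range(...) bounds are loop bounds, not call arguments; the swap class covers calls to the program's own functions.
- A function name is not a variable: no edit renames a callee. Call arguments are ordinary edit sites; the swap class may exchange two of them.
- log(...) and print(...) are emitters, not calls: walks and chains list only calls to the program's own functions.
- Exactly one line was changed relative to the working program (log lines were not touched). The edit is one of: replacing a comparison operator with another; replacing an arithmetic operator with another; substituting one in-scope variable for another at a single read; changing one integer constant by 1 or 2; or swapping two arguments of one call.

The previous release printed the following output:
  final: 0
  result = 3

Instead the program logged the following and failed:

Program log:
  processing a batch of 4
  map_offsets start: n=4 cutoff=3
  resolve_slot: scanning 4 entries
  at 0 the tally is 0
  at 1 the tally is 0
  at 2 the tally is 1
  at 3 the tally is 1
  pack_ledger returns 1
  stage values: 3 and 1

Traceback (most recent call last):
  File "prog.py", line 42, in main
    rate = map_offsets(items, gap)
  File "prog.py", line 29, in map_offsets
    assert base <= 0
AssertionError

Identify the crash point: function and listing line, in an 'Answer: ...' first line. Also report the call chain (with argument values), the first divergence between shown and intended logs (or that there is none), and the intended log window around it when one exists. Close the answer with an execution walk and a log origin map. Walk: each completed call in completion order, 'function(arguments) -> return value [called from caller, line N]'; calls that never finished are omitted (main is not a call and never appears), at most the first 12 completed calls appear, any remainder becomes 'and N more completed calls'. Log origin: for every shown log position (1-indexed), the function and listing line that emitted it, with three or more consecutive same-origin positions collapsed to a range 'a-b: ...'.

Answer: the error was raised in map_offsets, line 29.
Key observation: The log ends early — 9 lines, where the working version next logs 'stage result 3'.
Call chain: main -> map_offsets([10, 10, 3, 12], 3) (called at line 42).
First divergence: position 10 — after 9 matching lines the faulty run goes silent; intended next line 'stage result 3'.
Intended log window:
  8: pack_ledger returns 1
  9: stage values: 3 and 1
  10: stage result 3
  11: shape_report: inputs 3 and 3
Execution walk:
  resolve_slot([10, 10, 3, 12]) -> 3  [called from map_offsets, line 26]
  pack_ledger([10, 10, 3, 12], 3) -> 1  [called from map_offsets, line 27]
Log origin:
  1 — main, line 41
  2 — map_offsets, line 25
  3 — resolve_slot, line 2
  4-7 — pack_ledger, line 14
  8 — pack_ledger, line 15
  9 — map_offsets, line 28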